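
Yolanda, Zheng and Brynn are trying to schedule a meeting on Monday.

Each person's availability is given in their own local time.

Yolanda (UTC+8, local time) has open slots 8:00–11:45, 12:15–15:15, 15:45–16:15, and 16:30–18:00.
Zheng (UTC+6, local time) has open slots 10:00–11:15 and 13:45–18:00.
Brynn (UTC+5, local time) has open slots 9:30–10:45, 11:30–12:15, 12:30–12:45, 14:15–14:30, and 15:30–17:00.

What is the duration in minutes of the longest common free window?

45 minutes

Yolanda → UTC: 00:00–03:45, 04:15–07:15, 07:45–08:15, 08:30–10:00.
Zheng → UTC: 04:00–05:15, 07:45–12:00.
Brynn → UTC: 04:30–05:45, 06:30–07:15, 07:30–07:45, 09:15–09:30, 10:30–12:00.
Yolanda ∩ Zheng: 04:15–05:15, 07:45–08:15, 08:30–10:00.
Yolanda ∩ Zheng ∩ Brynn: 04:30–05:15, 09:15–09:30.
Common window lengths: 45, 15 min; longest is 45.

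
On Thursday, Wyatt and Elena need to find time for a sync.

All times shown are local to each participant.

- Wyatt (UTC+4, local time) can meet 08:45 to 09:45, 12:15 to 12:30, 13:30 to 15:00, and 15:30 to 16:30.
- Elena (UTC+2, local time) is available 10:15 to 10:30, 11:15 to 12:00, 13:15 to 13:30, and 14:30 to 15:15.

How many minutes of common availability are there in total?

Wyatt → UTC: 04:45–05:45, 08:15–08:30, 09:30–11:00, 11:30–12:30.
Elena → UTC: 08:15–08:30, 09:15–10:00, 11:15–11:30, 12:30–13:15.
Wyatt ∩ Elena: 08:15–08:30, 09:30–10:00.
Total common minutes: 15 + 30 = 45.

45 minutes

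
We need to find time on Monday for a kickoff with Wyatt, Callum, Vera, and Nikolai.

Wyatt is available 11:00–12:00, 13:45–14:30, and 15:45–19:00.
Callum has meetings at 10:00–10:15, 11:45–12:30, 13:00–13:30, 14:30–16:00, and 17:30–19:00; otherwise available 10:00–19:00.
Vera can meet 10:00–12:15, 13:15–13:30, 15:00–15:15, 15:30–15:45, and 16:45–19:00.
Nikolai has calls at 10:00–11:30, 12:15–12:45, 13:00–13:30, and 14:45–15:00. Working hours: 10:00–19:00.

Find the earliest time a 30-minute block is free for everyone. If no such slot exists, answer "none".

16:45

Callum free within 10:00–19:00: 10:15–11:45, 12:30–13:00, 13:30–14:30, 16:00–17:30.
Nikolai free within 10:00–19:00: 11:30–12:15, 12:45–13:00, 13:30–14:45, 15:00–19:00.
Wyatt ∩ Callum: 11:00–11:45, 13:45–14:30, 16:00–17:30.
Wyatt ∩ Callum ∩ Vera: 11:00–11:45, 16:45–17:30.
Wyatt ∩ Callum ∩ Vera ∩ Nikolai: 11:30–11:45, 16:45–17:30.
Windows ≥ 30 min: 16:45–17:30.
Earliest such window starts at 16:45.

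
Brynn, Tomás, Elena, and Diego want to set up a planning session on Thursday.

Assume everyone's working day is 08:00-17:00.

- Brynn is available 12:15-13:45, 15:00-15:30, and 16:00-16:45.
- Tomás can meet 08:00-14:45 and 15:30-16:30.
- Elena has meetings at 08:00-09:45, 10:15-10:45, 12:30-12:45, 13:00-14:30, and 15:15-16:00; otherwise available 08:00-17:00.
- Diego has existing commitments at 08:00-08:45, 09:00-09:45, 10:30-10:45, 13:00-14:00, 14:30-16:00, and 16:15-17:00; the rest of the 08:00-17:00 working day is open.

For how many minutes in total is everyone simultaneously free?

45 minutes

Elena free within 08:00–17:00: 09:45–10:15, 10:45–12:30, 12:45–13:00, 14:30–15:15, 16:00–17:00.
Diego free within 08:00–17:00: 08:45–09:00, 09:45–10:30, 10:45–13:00, 14:00–14:30, 16:00–16:15.
Brynn ∩ Tomás: 12:15–13:45, 16:00–16:30.
Brynn ∩ Tomás ∩ Elena: 12:15–12:30, 12:45–13:00, 16:00–16:30.
Brynn ∩ Tomás ∩ Elena ∩ Diego: 12:15–12:30, 12:45–13:00, 16:00–16:15.
Total common minutes: 15 + 15 + 15 = 45.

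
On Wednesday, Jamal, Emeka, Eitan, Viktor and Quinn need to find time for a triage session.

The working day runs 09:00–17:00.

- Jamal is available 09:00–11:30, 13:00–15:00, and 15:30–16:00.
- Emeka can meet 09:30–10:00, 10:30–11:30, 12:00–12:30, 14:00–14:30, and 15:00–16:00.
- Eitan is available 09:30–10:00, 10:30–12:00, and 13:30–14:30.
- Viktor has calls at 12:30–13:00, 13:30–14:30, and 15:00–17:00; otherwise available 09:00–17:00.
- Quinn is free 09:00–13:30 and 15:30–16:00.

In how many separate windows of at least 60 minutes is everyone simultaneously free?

1

Viktor free within 09:00–17:00: 09:00–12:30, 13:00–13:30, 14:30–15:00.
Jamal ∩ Emeka: 09:30–10:00, 10:30–11:30, 14:00–14:30, 15:30–16:00.
Jamal ∩ Emeka ∩ Eitan: 09:30–10:00, 10:30–11:30, 14:00–14:30.
Jamal ∩ Emeka ∩ Eitan ∩ Viktor: 09:30–10:00, 10:30–11:30.
Jamal ∩ Emeka ∩ Eitan ∩ Viktor ∩ Quinn: 09:30–10:00, 10:30–11:30.
Windows ≥ 60 min: 10:30–11:30.
That's 1 window.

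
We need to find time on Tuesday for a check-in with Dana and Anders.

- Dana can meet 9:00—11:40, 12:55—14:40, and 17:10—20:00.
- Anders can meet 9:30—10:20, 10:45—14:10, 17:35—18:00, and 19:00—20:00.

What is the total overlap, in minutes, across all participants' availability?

Dana ∩ Anders: 09:30–10:20, 10:45–11:40, 12:55–14:10, 17:35–18:00, 19:00–20:00.
Total common minutes: 50 + 55 + 75 + 25 + 60 = 265.

265 minutes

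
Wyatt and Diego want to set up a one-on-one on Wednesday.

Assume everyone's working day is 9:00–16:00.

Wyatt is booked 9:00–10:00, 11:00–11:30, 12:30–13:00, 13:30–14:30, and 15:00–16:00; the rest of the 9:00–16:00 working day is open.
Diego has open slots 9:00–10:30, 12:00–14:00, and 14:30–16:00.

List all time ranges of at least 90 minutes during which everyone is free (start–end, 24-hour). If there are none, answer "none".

none

Wyatt free within 09:00–16:00: 10:00–11:00, 11:30–12:30, 13:00–13:30, 14:30–15:00.
Wyatt ∩ Diego: 10:00–10:30, 12:00–12:30, 13:00–13:30, 14:30–15:00.
Windows ≥ 90 min: (none).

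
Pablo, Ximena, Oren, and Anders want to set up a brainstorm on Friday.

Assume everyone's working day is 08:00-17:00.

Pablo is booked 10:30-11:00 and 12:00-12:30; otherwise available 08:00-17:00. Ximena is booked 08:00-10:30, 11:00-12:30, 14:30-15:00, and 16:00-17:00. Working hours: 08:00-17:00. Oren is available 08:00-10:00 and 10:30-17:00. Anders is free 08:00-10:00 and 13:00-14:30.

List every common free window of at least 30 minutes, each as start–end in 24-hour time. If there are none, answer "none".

Pablo free within 08:00–17:00: 08:00–10:30, 11:00–12:00, 12:30–17:00.
Ximena free within 08:00–17:00: 10:30–11:00, 12:30–14:30, 15:00–16:00.
Pablo ∩ Ximena: 12:30–14:30, 15:00–16:00.
Pablo ∩ Ximena ∩ Oren: 12:30–14:30, 15:00–16:00.
Pablo ∩ Ximena ∩ Oren ∩ Anders: 13:00–14:30.
Windows ≥ 30 min: 13:00–14:30.

13:00–14:30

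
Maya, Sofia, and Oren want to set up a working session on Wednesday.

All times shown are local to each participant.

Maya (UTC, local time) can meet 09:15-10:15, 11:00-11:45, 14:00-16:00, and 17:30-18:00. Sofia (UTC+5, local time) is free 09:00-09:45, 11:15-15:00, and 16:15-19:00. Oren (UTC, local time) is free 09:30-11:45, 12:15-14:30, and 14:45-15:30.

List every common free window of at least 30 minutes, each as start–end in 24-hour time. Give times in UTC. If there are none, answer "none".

09:30–10:00, 11:15–11:45

Maya → UTC: 09:15–10:15, 11:00–11:45, 14:00–16:00, 17:30–18:00.
Sofia → UTC: 04:00–04:45, 06:15–10:00, 11:15–14:00.
Oren → UTC: 09:30–11:45, 12:15–14:30, 14:45–15:30.
Maya ∩ Sofia: 09:15–10:00, 11:15–11:45.
Maya ∩ Sofia ∩ Oren: 09:30–10:00, 11:15–11:45.
Windows ≥ 30 min: 09:30–10:00, 11:15–11:45.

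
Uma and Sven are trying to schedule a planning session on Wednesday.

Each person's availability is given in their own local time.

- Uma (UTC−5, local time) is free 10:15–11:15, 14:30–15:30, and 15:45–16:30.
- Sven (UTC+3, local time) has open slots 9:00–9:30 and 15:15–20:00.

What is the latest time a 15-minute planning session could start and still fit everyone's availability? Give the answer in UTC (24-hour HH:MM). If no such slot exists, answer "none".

16:00

Uma → UTC: 15:15–16:15, 19:30–20:30, 20:45–21:30.
Sven → UTC: 06:00–06:30, 12:15–17:00.
Uma ∩ Sven: 15:15–16:15.
Windows ≥ 15 min: 15:15–16:15.
Latest start in the last window 15:15–16:15 is 16:15 − 15 min = 16:00.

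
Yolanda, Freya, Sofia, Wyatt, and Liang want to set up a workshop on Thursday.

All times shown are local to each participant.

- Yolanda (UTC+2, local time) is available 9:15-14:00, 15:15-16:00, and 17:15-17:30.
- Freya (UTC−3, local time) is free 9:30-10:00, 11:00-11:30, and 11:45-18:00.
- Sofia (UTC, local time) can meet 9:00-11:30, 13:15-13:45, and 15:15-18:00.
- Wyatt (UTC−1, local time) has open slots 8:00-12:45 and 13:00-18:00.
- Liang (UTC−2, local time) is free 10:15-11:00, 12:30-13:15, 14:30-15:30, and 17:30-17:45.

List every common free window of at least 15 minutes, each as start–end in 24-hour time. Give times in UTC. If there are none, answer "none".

Yolanda → UTC: 07:15–12:00, 13:15–14:00, 15:15–15:30.
Freya → UTC: 12:30–13:00, 14:00–14:30, 14:45–21:00.
Sofia → UTC: 09:00–11:30, 13:15–13:45, 15:15–18:00.
Wyatt → UTC: 09:00–13:45, 14:00–19:00.
Liang → UTC: 12:15–13:00, 14:30–15:15, 16:30–17:30, 19:30–19:45.
Yolanda ∩ Freya: 15:15–15:30.
Yolanda ∩ Freya ∩ Sofia: 15:15–15:30.
Yolanda ∩ Freya ∩ Sofia ∩ Wyatt: 15:15–15:30.
Yolanda ∩ Freya ∩ Sofia ∩ Wyatt ∩ Liang: (none).
Windows ≥ 15 min: (none).

none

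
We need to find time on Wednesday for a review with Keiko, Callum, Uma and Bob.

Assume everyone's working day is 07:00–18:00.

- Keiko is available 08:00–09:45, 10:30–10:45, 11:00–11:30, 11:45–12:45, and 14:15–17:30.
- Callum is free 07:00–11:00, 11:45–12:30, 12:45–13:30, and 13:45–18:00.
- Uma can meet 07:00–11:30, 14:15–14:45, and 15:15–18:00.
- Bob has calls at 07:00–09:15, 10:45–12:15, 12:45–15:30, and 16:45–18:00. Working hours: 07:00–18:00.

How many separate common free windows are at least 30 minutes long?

Bob free within 07:00–18:00: 09:15–10:45, 12:15–12:45, 15:30–16:45.
Keiko ∩ Callum: 08:00–09:45, 10:30–10:45, 11:45–12:30, 14:15–17:30.
Keiko ∩ Callum ∩ Uma: 08:00–09:45, 10:30–10:45, 14:15–14:45, 15:15–17:30.
Keiko ∩ Callum ∩ Uma ∩ Bob: 09:15–09:45, 10:30–10:45, 15:30–16:45.
Windows ≥ 30 min: 09:15–09:45, 15:30–16:45.
That's 2 windows.

2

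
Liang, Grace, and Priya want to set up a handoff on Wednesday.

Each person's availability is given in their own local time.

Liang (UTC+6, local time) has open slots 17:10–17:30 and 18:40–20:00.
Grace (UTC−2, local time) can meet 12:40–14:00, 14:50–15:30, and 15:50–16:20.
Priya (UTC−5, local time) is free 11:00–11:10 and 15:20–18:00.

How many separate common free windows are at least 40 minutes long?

Liang → UTC: 11:10–11:30, 12:40–14:00.
Grace → UTC: 14:40–16:00, 16:50–17:30, 17:50–18:20.
Priya → UTC: 16:00–16:10, 20:20–23:00.
Liang ∩ Grace: (none).
Liang ∩ Grace ∩ Priya: (none).
Windows ≥ 40 min: (none).
That's 0 windows.

0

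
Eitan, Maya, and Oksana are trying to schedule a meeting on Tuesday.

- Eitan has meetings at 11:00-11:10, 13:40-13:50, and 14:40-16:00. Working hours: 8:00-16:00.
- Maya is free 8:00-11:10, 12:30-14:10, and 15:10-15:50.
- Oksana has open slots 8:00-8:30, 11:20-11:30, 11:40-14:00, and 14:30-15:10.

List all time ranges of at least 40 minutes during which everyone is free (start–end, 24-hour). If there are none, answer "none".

12:30–13:40

Eitan free within 08:00–16:00: 08:00–11:00, 11:10–13:40, 13:50–14:40.
Eitan ∩ Maya: 08:00–11:00, 12:30–13:40, 13:50–14:10.
Eitan ∩ Maya ∩ Oksana: 08:00–08:30, 12:30–13:40, 13:50–14:00.
Windows ≥ 40 min: 12:30–13:40.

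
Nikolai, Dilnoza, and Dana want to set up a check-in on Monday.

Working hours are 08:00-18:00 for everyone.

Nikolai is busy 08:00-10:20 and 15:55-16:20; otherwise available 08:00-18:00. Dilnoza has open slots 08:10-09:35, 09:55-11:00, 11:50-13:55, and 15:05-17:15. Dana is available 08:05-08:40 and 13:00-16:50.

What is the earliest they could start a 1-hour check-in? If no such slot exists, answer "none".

none

Nikolai free within 08:00–18:00: 10:20–15:55, 16:20–18:00.
Nikolai ∩ Dilnoza: 10:20–11:00, 11:50–13:55, 15:05–15:55, 16:20–17:15.
Nikolai ∩ Dilnoza ∩ Dana: 13:00–13:55, 15:05–15:55, 16:20–16:50.
Windows ≥ 60 min: (none).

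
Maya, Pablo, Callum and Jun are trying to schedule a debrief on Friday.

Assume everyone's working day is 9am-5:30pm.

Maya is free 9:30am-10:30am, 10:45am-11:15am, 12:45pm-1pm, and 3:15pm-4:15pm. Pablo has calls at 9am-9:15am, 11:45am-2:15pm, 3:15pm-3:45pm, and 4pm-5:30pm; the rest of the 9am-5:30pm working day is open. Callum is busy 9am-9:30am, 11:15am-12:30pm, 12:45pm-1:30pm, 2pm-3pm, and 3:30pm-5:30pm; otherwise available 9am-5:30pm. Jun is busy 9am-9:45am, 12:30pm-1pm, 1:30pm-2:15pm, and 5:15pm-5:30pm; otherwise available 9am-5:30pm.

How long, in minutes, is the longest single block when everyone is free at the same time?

Pablo free within 09:00–17:30: 09:15–11:45, 14:15–15:15, 15:45–16:00.
Callum free within 09:00–17:30: 09:30–11:15, 12:30–12:45, 13:30–14:00, 15:00–15:30.
Jun free within 09:00–17:30: 09:45–12:30, 13:00–13:30, 14:15–17:15.
Maya ∩ Pablo: 09:30–10:30, 10:45–11:15, 15:45–16:00.
Maya ∩ Pablo ∩ Callum: 09:30–10:30, 10:45–11:15.
Maya ∩ Pablo ∩ Callum ∩ Jun: 09:45–10:30, 10:45–11:15.
Common window lengths: 45, 30 min; longest is 45.

45 minutes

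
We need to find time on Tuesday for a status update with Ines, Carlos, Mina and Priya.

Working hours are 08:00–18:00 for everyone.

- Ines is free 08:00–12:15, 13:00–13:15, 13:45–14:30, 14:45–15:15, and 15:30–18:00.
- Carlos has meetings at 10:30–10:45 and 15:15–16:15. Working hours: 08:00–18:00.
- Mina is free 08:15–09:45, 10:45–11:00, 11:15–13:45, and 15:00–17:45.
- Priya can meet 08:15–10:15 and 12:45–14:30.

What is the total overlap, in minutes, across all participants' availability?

Carlos free within 08:00–18:00: 08:00–10:30, 10:45–15:15, 16:15–18:00.
Ines ∩ Carlos: 08:00–10:30, 10:45–12:15, 13:00–13:15, 13:45–14:30, 14:45–15:15, 16:15–18:00.
Ines ∩ Carlos ∩ Mina: 08:15–09:45, 10:45–11:00, 11:15–12:15, 13:00–13:15, 15:00–15:15, 16:15–17:45.
Ines ∩ Carlos ∩ Mina ∩ Priya: 08:15–09:45, 13:00–13:15.
Total common minutes: 90 + 15 = 105.

105 minutes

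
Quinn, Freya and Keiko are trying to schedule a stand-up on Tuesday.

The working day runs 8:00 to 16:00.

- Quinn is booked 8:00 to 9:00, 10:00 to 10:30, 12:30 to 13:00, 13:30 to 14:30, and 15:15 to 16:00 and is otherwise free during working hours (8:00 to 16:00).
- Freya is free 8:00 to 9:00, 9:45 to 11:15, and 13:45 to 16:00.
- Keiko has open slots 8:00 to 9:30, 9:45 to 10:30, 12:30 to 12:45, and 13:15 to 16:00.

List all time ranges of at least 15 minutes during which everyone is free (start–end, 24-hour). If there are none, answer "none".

09:45–10:00, 14:30–15:15

Quinn free within 08:00–16:00: 09:00–10:00, 10:30–12:30, 13:00–13:30, 14:30–15:15.
Quinn ∩ Freya: 09:45–10:00, 10:30–11:15, 14:30–15:15.
Quinn ∩ Freya ∩ Keiko: 09:45–10:00, 14:30–15:15.
Windows ≥ 15 min: 09:45–10:00, 14:30–15:15.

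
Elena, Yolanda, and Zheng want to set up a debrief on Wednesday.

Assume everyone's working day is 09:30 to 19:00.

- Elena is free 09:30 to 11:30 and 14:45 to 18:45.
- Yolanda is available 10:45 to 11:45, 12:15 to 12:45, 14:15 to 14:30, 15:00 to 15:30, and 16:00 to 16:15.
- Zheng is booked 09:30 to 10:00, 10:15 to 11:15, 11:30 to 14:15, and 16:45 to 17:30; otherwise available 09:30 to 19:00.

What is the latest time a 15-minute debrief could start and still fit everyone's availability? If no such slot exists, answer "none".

Zheng free within 09:30–19:00: 10:00–10:15, 11:15–11:30, 14:15–16:45, 17:30–19:00.
Elena ∩ Yolanda: 10:45–11:30, 15:00–15:30, 16:00–16:15.
Elena ∩ Yolanda ∩ Zheng: 11:15–11:30, 15:00–15:30, 16:00–16:15.
Windows ≥ 15 min: 11:15–11:30, 15:00–15:30, 16:00–16:15.
Latest start in the last window 16:00–16:15 is 16:15 − 15 min = 16:00.

16:00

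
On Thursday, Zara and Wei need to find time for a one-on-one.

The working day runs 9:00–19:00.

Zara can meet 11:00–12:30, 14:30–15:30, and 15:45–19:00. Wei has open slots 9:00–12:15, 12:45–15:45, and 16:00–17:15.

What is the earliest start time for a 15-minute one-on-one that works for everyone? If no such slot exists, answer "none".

Zara ∩ Wei: 11:00–12:15, 14:30–15:30, 16:00–17:15.
Windows ≥ 15 min: 11:00–12:15, 14:30–15:30, 16:00–17:15.
Earliest such window starts at 11:00.

11:00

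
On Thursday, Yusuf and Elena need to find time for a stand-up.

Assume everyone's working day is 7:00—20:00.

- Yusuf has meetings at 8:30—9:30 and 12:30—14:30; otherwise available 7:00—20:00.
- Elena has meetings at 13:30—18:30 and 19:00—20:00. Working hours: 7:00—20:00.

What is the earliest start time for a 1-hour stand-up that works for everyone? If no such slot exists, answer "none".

Yusuf free within 07:00–20:00: 07:00–08:30, 09:30–12:30, 14:30–20:00.
Elena free within 07:00–20:00: 07:00–13:30, 18:30–19:00.
Yusuf ∩ Elena: 07:00–08:30, 09:30–12:30, 18:30–19:00.
Windows ≥ 60 min: 07:00–08:30, 09:30–12:30.
Earliest such window starts at 07:00.

07:00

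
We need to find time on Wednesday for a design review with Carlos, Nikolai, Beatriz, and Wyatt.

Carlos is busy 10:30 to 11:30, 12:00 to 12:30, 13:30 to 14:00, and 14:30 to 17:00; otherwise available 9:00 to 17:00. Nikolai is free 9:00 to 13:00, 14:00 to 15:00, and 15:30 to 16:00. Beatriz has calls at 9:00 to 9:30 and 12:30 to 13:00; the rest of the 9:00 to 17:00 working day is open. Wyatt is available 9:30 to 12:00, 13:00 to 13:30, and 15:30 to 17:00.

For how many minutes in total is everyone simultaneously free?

Carlos free within 09:00–17:00: 09:00–10:30, 11:30–12:00, 12:30–13:30, 14:00–14:30.
Beatriz free within 09:00–17:00: 09:30–12:30, 13:00–17:00.
Carlos ∩ Nikolai: 09:00–10:30, 11:30–12:00, 12:30–13:00, 14:00–14:30.
Carlos ∩ Nikolai ∩ Beatriz: 09:30–10:30, 11:30–12:00, 14:00–14:30.
Carlos ∩ Nikolai ∩ Beatriz ∩ Wyatt: 09:30–10:30, 11:30–12:00.
Total common minutes: 60 + 30 = 90.

90 minutes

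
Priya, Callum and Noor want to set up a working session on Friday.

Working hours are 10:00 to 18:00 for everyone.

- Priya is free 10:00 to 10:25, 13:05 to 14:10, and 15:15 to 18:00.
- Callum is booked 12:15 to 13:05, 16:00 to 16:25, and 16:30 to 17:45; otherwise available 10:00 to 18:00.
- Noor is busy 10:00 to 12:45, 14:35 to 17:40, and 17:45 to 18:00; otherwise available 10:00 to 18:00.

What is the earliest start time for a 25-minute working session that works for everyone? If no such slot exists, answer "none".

13:05

Callum free within 10:00–18:00: 10:00–12:15, 13:05–16:00, 16:25–16:30, 17:45–18:00.
Noor free within 10:00–18:00: 12:45–14:35, 17:40–17:45.
Priya ∩ Callum: 10:00–10:25, 13:05–14:10, 15:15–16:00, 16:25–16:30, 17:45–18:00.
Priya ∩ Callum ∩ Noor: 13:05–14:10.
Windows ≥ 25 min: 13:05–14:10.
Earliest such window starts at 13:05.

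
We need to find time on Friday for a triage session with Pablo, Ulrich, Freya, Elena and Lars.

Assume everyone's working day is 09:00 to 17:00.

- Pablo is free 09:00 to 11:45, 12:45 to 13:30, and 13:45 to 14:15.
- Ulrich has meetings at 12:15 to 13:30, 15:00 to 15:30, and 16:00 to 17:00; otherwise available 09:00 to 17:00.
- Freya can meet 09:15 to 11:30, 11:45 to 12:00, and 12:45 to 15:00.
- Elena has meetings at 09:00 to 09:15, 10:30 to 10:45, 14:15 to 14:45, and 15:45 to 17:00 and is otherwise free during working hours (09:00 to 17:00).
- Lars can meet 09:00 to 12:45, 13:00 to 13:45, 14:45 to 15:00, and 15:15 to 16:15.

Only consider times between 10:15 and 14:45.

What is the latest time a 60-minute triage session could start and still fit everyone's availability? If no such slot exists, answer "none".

none

Ulrich free within 09:00–17:00: 09:00–12:15, 13:30–15:00, 15:30–16:00.
Elena free within 09:00–17:00: 09:15–10:30, 10:45–14:15, 14:45–15:45.
Pablo ∩ Ulrich: 09:00–11:45, 13:45–14:15.
Pablo ∩ Ulrich ∩ Freya: 09:15–11:30, 13:45–14:15.
Pablo ∩ Ulrich ∩ Freya ∩ Elena: 09:15–10:30, 10:45–11:30, 13:45–14:15.
Pablo ∩ Ulrich ∩ Freya ∩ Elena ∩ Lars: 09:15–10:30, 10:45–11:30.
Restricted to 10:15–14:45: 10:15–10:30, 10:45–11:30.
Windows ≥ 60 min: (none).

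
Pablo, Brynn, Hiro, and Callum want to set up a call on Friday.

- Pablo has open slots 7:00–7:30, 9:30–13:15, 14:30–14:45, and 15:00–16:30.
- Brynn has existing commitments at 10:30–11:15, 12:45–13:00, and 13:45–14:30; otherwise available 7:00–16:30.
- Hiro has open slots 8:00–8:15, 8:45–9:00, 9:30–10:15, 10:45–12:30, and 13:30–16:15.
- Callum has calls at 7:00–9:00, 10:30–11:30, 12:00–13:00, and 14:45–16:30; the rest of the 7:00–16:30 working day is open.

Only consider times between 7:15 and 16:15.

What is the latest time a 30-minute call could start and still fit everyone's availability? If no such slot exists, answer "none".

11:30

Brynn free within 07:00–16:30: 07:00–10:30, 11:15–12:45, 13:00–13:45, 14:30–16:30.
Callum free within 07:00–16:30: 09:00–10:30, 11:30–12:00, 13:00–14:45.
Pablo ∩ Brynn: 07:00–07:30, 09:30–10:30, 11:15–12:45, 13:00–13:15, 14:30–14:45, 15:00–16:30.
Pablo ∩ Brynn ∩ Hiro: 09:30–10:15, 11:15–12:30, 14:30–14:45, 15:00–16:15.
Pablo ∩ Brynn ∩ Hiro ∩ Callum: 09:30–10:15, 11:30–12:00, 14:30–14:45.
Restricted to 07:15–16:15: 09:30–10:15, 11:30–12:00, 14:30–14:45.
Windows ≥ 30 min: 09:30–10:15, 11:30–12:00.
Latest start in the last window 11:30–12:00 is 12:00 − 30 min = 11:30.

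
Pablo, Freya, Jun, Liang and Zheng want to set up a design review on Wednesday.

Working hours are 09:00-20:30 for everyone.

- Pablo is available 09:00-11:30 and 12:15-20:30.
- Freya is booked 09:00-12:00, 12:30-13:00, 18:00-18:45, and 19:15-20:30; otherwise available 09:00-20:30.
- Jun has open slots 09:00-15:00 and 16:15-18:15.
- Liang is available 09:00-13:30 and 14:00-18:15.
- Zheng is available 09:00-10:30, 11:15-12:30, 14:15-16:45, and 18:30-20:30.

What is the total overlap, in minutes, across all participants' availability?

Freya free within 09:00–20:30: 12:00–12:30, 13:00–18:00, 18:45–19:15.
Pablo ∩ Freya: 12:15–12:30, 13:00–18:00, 18:45–19:15.
Pablo ∩ Freya ∩ Jun: 12:15–12:30, 13:00–15:00, 16:15–18:00.
Pablo ∩ Freya ∩ Jun ∩ Liang: 12:15–12:30, 13:00–13:30, 14:00–15:00, 16:15–18:00.
Pablo ∩ Freya ∩ Jun ∩ Liang ∩ Zheng: 12:15–12:30, 14:15–15:00, 16:15–16:45.
Total common minutes: 15 + 45 + 30 = 90.

90 minutes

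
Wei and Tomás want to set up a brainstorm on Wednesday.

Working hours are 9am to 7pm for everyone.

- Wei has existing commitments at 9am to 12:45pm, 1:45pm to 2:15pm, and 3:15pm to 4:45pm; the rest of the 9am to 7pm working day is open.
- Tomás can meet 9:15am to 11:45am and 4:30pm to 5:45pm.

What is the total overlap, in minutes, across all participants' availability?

60 minutes

Wei free within 09:00–19:00: 12:45–13:45, 14:15–15:15, 16:45–19:00.
Wei ∩ Tomás: 16:45–17:45.
Total common minutes: 60.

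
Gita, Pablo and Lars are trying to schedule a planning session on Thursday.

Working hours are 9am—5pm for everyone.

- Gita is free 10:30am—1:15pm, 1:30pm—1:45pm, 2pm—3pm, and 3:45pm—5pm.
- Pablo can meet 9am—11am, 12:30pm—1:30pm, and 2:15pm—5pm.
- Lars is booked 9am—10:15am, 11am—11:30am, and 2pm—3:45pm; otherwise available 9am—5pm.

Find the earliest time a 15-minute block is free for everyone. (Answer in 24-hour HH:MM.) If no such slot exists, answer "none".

10:30

Lars free within 09:00–17:00: 10:15–11:00, 11:30–14:00, 15:45–17:00.
Gita ∩ Pablo: 10:30–11:00, 12:30–13:15, 14:15–15:00, 15:45–17:00.
Gita ∩ Pablo ∩ Lars: 10:30–11:00, 12:30–13:15, 15:45–17:00.
Windows ≥ 15 min: 10:30–11:00, 12:30–13:15, 15:45–17:00.
Earliest such window starts at 10:30.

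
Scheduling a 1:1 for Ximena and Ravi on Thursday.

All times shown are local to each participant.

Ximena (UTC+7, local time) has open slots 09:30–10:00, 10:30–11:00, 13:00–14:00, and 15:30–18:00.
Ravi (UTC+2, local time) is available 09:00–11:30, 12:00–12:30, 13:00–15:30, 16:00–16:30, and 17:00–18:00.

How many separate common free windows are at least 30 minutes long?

2

Ximena → UTC: 02:30–03:00, 03:30–04:00, 06:00–07:00, 08:30–11:00.
Ravi → UTC: 07:00–09:30, 10:00–10:30, 11:00–13:30, 14:00–14:30, 15:00–16:00.
Ximena ∩ Ravi: 08:30–09:30, 10:00–10:30.
Windows ≥ 30 min: 08:30–09:30, 10:00–10:30.
That's 2 windows.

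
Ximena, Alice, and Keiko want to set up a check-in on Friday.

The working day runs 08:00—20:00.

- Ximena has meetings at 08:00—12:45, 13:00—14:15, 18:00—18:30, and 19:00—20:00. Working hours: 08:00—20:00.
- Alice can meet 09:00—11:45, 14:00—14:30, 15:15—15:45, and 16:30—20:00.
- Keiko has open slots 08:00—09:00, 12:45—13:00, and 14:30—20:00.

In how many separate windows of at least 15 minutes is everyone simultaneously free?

3

Ximena free within 08:00–20:00: 12:45–13:00, 14:15–18:00, 18:30–19:00.
Ximena ∩ Alice: 14:15–14:30, 15:15–15:45, 16:30–18:00, 18:30–19:00.
Ximena ∩ Alice ∩ Keiko: 15:15–15:45, 16:30–18:00, 18:30–19:00.
Windows ≥ 15 min: 15:15–15:45, 16:30–18:00, 18:30–19:00.
That's 3 windows.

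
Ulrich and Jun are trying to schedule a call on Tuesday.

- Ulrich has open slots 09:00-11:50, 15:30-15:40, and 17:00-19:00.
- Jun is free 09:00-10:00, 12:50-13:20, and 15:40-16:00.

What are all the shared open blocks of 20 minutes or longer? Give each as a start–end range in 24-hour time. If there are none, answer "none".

09:00–10:00

Ulrich ∩ Jun: 09:00–10:00.
Windows ≥ 20 min: 09:00–10:00.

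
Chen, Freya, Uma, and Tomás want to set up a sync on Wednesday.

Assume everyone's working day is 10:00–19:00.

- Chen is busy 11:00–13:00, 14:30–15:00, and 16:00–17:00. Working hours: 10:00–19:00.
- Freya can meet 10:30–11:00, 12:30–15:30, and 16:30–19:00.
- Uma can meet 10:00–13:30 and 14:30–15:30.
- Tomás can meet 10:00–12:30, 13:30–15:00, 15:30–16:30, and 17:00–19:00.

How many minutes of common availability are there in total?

30 minutes

Chen free within 10:00–19:00: 10:00–11:00, 13:00–14:30, 15:00–16:00, 17:00–19:00.
Chen ∩ Freya: 10:30–11:00, 13:00–14:30, 15:00–15:30, 17:00–19:00.
Chen ∩ Freya ∩ Uma: 10:30–11:00, 13:00–13:30, 15:00–15:30.
Chen ∩ Freya ∩ Uma ∩ Tomás: 10:30–11:00.
Total common minutes: 30.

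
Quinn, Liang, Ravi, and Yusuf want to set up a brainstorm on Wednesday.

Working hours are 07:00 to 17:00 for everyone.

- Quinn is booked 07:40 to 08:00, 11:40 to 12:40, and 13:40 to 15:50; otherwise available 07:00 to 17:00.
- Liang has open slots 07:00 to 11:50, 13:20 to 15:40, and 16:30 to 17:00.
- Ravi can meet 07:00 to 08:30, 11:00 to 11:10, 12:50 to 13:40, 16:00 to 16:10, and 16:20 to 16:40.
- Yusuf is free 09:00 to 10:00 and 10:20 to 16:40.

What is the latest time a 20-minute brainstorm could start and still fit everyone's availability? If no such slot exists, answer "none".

Quinn free within 07:00–17:00: 07:00–07:40, 08:00–11:40, 12:40–13:40, 15:50–17:00.
Quinn ∩ Liang: 07:00–07:40, 08:00–11:40, 13:20–13:40, 16:30–17:00.
Quinn ∩ Liang ∩ Ravi: 07:00–07:40, 08:00–08:30, 11:00–11:10, 13:20–13:40, 16:30–16:40.
Quinn ∩ Liang ∩ Ravi ∩ Yusuf: 11:00–11:10, 13:20–13:40, 16:30–16:40.
Windows ≥ 20 min: 13:20–13:40.
Latest start in the last window 13:20–13:40 is 13:40 − 20 min = 13:20.

13:20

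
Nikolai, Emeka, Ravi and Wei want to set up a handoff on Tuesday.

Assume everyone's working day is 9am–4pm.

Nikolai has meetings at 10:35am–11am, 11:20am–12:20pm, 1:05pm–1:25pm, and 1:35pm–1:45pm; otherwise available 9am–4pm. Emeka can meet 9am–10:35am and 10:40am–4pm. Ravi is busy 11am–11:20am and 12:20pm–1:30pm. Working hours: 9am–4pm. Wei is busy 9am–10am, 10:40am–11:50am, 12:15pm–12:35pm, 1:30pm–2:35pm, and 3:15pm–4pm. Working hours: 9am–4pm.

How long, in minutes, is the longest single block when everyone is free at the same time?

Nikolai free within 09:00–16:00: 09:00–10:35, 11:00–11:20, 12:20–13:05, 13:25–13:35, 13:45–16:00.
Ravi free within 09:00–16:00: 09:00–11:00, 11:20–12:20, 13:30–16:00.
Wei free within 09:00–16:00: 10:00–10:40, 11:50–12:15, 12:35–13:30, 14:35–15:15.
Nikolai ∩ Emeka: 09:00–10:35, 11:00–11:20, 12:20–13:05, 13:25–13:35, 13:45–16:00.
Nikolai ∩ Emeka ∩ Ravi: 09:00–10:35, 13:30–13:35, 13:45–16:00.
Nikolai ∩ Emeka ∩ Ravi ∩ Wei: 10:00–10:35, 14:35–15:15.
Common window lengths: 35, 40 min; longest is 40.

40 minutes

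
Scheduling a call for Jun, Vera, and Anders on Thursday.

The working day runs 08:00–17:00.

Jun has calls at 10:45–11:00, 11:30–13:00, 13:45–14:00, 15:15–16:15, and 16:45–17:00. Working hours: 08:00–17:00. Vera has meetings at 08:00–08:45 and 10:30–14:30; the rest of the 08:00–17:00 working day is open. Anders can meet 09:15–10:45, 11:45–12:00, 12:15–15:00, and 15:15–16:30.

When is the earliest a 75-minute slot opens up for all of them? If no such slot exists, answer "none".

09:15

Jun free within 08:00–17:00: 08:00–10:45, 11:00–11:30, 13:00–13:45, 14:00–15:15, 16:15–16:45.
Vera free within 08:00–17:00: 08:45–10:30, 14:30–17:00.
Jun ∩ Vera: 08:45–10:30, 14:30–15:15, 16:15–16:45.
Jun ∩ Vera ∩ Anders: 09:15–10:30, 14:30–15:00, 16:15–16:30.
Windows ≥ 75 min: 09:15–10:30.
Earliest such window starts at 09:15.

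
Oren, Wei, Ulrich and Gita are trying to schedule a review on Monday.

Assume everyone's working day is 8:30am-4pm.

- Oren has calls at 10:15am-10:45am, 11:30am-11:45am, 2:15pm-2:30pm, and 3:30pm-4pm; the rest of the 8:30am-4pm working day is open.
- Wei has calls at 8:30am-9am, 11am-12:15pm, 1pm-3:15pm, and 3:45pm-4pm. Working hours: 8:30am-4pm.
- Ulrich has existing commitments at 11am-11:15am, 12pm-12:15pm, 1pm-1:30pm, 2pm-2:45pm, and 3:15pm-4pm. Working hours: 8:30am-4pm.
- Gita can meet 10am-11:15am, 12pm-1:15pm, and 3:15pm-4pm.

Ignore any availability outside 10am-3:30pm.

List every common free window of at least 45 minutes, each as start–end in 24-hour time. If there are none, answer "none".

12:15–13:00

Oren free within 08:30–16:00: 08:30–10:15, 10:45–11:30, 11:45–14:15, 14:30–15:30.
Wei free within 08:30–16:00: 09:00–11:00, 12:15–13:00, 15:15–15:45.
Ulrich free within 08:30–16:00: 08:30–11:00, 11:15–12:00, 12:15–13:00, 13:30–14:00, 14:45–15:15.
Oren ∩ Wei: 09:00–10:15, 10:45–11:00, 12:15–13:00, 15:15–15:30.
Oren ∩ Wei ∩ Ulrich: 09:00–10:15, 10:45–11:00, 12:15–13:00.
Oren ∩ Wei ∩ Ulrich ∩ Gita: 10:00–10:15, 10:45–11:00, 12:15–13:00.
Restricted to 10:00–15:30: 10:00–10:15, 10:45–11:00, 12:15–13:00.
Windows ≥ 45 min: 12:15–13:00.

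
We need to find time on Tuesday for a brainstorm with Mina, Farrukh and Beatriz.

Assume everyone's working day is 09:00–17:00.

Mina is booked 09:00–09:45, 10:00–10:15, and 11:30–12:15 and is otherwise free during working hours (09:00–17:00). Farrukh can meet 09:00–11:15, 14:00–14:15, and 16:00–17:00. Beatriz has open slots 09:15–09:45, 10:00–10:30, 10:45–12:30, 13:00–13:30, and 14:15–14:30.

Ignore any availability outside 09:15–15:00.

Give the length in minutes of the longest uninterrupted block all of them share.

30 minutes

Mina free within 09:00–17:00: 09:45–10:00, 10:15–11:30, 12:15–17:00.
Mina ∩ Farrukh: 09:45–10:00, 10:15–11:15, 14:00–14:15, 16:00–17:00.
Mina ∩ Farrukh ∩ Beatriz: 10:15–10:30, 10:45–11:15.
Restricted to 09:15–15:00: 10:15–10:30, 10:45–11:15.
Common window lengths: 15, 30 min; longest is 30.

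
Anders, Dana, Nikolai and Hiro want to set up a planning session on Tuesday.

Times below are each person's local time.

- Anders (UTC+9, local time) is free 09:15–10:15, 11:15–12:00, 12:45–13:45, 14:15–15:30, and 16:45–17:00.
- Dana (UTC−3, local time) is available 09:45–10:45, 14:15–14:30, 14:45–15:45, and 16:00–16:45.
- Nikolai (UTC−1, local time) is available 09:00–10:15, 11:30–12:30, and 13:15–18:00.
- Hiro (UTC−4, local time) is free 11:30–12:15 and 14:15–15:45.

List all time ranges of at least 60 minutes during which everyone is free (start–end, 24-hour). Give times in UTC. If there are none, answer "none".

Anders → UTC: 00:15–01:15, 02:15–03:00, 03:45–04:45, 05:15–06:30, 07:45–08:00.
Dana → UTC: 12:45–13:45, 17:15–17:30, 17:45–18:45, 19:00–19:45.
Nikolai → UTC: 10:00–11:15, 12:30–13:30, 14:15–19:00.
Hiro → UTC: 15:30–16:15, 18:15–19:45.
Anders ∩ Dana: (none).
Anders ∩ Dana ∩ Nikolai: (none).
Anders ∩ Dana ∩ Nikolai ∩ Hiro: (none).
Windows ≥ 60 min: (none).

none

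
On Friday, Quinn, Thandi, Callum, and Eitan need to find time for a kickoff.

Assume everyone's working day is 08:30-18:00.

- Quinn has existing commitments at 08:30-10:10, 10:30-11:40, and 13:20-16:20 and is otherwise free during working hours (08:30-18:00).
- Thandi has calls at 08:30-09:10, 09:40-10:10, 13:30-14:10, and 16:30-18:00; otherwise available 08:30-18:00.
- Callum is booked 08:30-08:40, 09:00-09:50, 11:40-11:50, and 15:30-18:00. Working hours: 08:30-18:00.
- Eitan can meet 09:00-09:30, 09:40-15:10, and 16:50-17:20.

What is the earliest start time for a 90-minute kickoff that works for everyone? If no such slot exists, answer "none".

Quinn free within 08:30–18:00: 10:10–10:30, 11:40–13:20, 16:20–18:00.
Thandi free within 08:30–18:00: 09:10–09:40, 10:10–13:30, 14:10–16:30.
Callum free within 08:30–18:00: 08:40–09:00, 09:50–11:40, 11:50–15:30.
Quinn ∩ Thandi: 10:10–10:30, 11:40–13:20, 16:20–16:30.
Quinn ∩ Thandi ∩ Callum: 10:10–10:30, 11:50–13:20.
Quinn ∩ Thandi ∩ Callum ∩ Eitan: 10:10–10:30, 11:50–13:20.
Windows ≥ 90 min: 11:50–13:20.
Earliest such window starts at 11:50.

11:50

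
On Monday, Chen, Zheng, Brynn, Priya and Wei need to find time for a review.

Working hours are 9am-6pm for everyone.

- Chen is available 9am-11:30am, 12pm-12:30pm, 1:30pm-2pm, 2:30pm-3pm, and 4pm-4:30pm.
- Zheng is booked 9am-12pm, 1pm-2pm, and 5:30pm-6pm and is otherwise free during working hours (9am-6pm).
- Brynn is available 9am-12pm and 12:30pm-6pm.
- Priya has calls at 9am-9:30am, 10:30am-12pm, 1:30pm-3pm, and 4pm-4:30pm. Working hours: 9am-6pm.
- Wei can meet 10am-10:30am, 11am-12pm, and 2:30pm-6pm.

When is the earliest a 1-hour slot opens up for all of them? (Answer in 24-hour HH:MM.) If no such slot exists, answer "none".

none

Zheng free within 09:00–18:00: 12:00–13:00, 14:00–17:30.
Priya free within 09:00–18:00: 09:30–10:30, 12:00–13:30, 15:00–16:00, 16:30–18:00.
Chen ∩ Zheng: 12:00–12:30, 14:30–15:00, 16:00–16:30.
Chen ∩ Zheng ∩ Brynn: 14:30–15:00, 16:00–16:30.
Chen ∩ Zheng ∩ Brynn ∩ Priya: (none).
Chen ∩ Zheng ∩ Brynn ∩ Priya ∩ Wei: (none).
Windows ≥ 60 min: (none).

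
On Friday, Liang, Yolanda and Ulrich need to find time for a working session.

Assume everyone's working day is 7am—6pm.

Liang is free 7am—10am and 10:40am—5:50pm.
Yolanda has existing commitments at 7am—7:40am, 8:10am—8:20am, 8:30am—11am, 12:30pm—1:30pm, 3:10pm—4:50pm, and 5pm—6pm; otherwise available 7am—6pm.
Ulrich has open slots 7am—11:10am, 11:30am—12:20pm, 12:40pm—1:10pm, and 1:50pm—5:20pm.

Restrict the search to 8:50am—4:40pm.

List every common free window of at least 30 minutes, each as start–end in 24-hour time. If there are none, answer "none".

11:30–12:20, 13:50–15:10

Yolanda free within 07:00–18:00: 07:40–08:10, 08:20–08:30, 11:00–12:30, 13:30–15:10, 16:50–17:00.
Liang ∩ Yolanda: 07:40–08:10, 08:20–08:30, 11:00–12:30, 13:30–15:10, 16:50–17:00.
Liang ∩ Yolanda ∩ Ulrich: 07:40–08:10, 08:20–08:30, 11:00–11:10, 11:30–12:20, 13:50–15:10, 16:50–17:00.
Restricted to 08:50–16:40: 11:00–11:10, 11:30–12:20, 13:50–15:10.
Windows ≥ 30 min: 11:30–12:20, 13:50–15:10.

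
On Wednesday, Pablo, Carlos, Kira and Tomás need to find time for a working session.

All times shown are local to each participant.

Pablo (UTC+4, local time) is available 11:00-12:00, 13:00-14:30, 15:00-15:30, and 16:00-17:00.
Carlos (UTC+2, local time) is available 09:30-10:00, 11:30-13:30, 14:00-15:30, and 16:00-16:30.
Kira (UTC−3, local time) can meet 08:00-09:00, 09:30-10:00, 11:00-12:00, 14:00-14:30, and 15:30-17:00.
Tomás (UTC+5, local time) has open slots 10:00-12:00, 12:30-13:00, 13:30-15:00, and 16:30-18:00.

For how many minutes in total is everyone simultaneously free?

Pablo → UTC: 07:00–08:00, 09:00–10:30, 11:00–11:30, 12:00–13:00.
Carlos → UTC: 07:30–08:00, 09:30–11:30, 12:00–13:30, 14:00–14:30.
Kira → UTC: 11:00–12:00, 12:30–13:00, 14:00–15:00, 17:00–17:30, 18:30–20:00.
Tomás → UTC: 05:00–07:00, 07:30–08:00, 08:30–10:00, 11:30–13:00.
Pablo ∩ Carlos: 07:30–08:00, 09:30–10:30, 11:00–11:30, 12:00–13:00.
Pablo ∩ Carlos ∩ Kira: 11:00–11:30, 12:30–13:00.
Pablo ∩ Carlos ∩ Kira ∩ Tomás: 12:30–13:00.
Total common minutes: 30.

30 minutes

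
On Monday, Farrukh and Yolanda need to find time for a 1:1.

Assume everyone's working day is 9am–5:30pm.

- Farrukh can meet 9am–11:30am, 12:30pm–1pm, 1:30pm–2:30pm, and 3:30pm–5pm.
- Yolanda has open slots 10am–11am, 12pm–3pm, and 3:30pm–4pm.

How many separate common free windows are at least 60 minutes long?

2

Farrukh ∩ Yolanda: 10:00–11:00, 12:30–13:00, 13:30–14:30, 15:30–16:00.
Windows ≥ 60 min: 10:00–11:00, 13:30–14:30.
That's 2 windows.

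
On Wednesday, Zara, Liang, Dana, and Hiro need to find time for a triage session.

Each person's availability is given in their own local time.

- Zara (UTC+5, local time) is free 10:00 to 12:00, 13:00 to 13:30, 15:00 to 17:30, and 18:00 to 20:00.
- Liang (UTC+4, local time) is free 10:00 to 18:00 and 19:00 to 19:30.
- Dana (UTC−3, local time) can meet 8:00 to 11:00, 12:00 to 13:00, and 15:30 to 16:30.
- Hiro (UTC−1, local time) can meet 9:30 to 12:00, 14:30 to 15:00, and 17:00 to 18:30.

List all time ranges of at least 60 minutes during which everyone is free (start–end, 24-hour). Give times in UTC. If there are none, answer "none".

Zara → UTC: 05:00–07:00, 08:00–08:30, 10:00–12:30, 13:00–15:00.
Liang → UTC: 06:00–14:00, 15:00–15:30.
Dana → UTC: 11:00–14:00, 15:00–16:00, 18:30–19:30.
Hiro → UTC: 10:30–13:00, 15:30–16:00, 18:00–19:30.
Zara ∩ Liang: 06:00–07:00, 08:00–08:30, 10:00–12:30, 13:00–14:00.
Zara ∩ Liang ∩ Dana: 11:00–12:30, 13:00–14:00.
Zara ∩ Liang ∩ Dana ∩ Hiro: 11:00–12:30.
Windows ≥ 60 min: 11:00–12:30.

11:00–12:30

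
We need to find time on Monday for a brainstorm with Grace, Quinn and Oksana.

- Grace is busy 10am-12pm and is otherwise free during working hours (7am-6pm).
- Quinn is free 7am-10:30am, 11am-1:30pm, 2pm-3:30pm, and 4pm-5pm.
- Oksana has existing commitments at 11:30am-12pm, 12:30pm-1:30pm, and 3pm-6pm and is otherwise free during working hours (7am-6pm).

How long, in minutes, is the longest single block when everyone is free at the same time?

Grace free within 07:00–18:00: 07:00–10:00, 12:00–18:00.
Oksana free within 07:00–18:00: 07:00–11:30, 12:00–12:30, 13:30–15:00.
Grace ∩ Quinn: 07:00–10:00, 12:00–13:30, 14:00–15:30, 16:00–17:00.
Grace ∩ Quinn ∩ Oksana: 07:00–10:00, 12:00–12:30, 14:00–15:00.
Common window lengths: 180, 30, 60 min; longest is 180.

180 minutes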